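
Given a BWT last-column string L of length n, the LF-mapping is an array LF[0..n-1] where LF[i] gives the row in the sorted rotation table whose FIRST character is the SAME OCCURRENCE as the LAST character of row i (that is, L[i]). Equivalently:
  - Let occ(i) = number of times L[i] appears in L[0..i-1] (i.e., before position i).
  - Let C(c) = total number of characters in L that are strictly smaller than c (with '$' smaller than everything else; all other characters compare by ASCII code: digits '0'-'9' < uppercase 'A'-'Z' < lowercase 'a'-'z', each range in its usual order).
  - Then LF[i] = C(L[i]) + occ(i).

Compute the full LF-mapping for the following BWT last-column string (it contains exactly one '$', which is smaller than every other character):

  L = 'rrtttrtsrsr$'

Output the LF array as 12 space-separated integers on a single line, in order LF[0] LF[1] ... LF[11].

Answer: 1 2 8 9 10 3 11 6 4 7 5 0

Derivation:
Char counts: '$':1, 'r':5, 's':2, 't':4
C (first-col start): C('$')=0, C('r')=1, C('s')=6, C('t')=8
L[0]='r': occ=0, LF[0]=C('r')+0=1+0=1
L[1]='r': occ=1, LF[1]=C('r')+1=1+1=2
L[2]='t': occ=0, LF[2]=C('t')+0=8+0=8
L[3]='t': occ=1, LF[3]=C('t')+1=8+1=9
L[4]='t': occ=2, LF[4]=C('t')+2=8+2=10
L[5]='r': occ=2, LF[5]=C('r')+2=1+2=3
L[6]='t': occ=3, LF[6]=C('t')+3=8+3=11
L[7]='s': occ=0, LF[7]=C('s')+0=6+0=6
L[8]='r': occ=3, LF[8]=C('r')+3=1+3=4
L[9]='s': occ=1, LF[9]=C('s')+1=6+1=7
L[10]='r': occ=4, LF[10]=C('r')+4=1+4=5
L[11]='$': occ=0, LF[11]=C('$')+0=0+0=0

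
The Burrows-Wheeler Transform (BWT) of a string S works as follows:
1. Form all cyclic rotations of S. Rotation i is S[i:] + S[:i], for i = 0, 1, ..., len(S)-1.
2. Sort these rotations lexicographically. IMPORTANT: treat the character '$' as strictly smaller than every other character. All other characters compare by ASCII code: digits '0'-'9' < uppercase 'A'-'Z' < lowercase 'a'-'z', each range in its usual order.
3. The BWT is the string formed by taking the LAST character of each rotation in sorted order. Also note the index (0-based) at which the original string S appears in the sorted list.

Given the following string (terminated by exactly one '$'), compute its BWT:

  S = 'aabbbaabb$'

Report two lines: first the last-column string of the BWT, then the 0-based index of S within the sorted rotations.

Answer: bb$aabbaba
2

Derivation:
All 10 rotations (rotation i = S[i:]+S[:i]):
  rot[0] = aabbbaabb$
  rot[1] = abbbaabb$a
  rot[2] = bbbaabb$aa
  rot[3] = bbaabb$aab
  rot[4] = baabb$aabb
  rot[5] = aabb$aabbb
  rot[6] = abb$aabbba
  rot[7] = bb$aabbbaa
  rot[8] = b$aabbbaab
  rot[9] = $aabbbaabb
Sorted (with $ < everything):
  sorted[0] = $aabbbaabb  (last char: 'b')
  sorted[1] = aabb$aabbb  (last char: 'b')
  sorted[2] = aabbbaabb$  (last char: '$')
  sorted[3] = abb$aabbba  (last char: 'a')
  sorted[4] = abbbaabb$a  (last char: 'a')
  sorted[5] = b$aabbbaab  (last char: 'b')
  sorted[6] = baabb$aabb  (last char: 'b')
  sorted[7] = bb$aabbbaa  (last char: 'a')
  sorted[8] = bbaabb$aab  (last char: 'b')
  sorted[9] = bbbaabb$aa  (last char: 'a')
Last column: bb$aabbaba
Original string S is at sorted index 2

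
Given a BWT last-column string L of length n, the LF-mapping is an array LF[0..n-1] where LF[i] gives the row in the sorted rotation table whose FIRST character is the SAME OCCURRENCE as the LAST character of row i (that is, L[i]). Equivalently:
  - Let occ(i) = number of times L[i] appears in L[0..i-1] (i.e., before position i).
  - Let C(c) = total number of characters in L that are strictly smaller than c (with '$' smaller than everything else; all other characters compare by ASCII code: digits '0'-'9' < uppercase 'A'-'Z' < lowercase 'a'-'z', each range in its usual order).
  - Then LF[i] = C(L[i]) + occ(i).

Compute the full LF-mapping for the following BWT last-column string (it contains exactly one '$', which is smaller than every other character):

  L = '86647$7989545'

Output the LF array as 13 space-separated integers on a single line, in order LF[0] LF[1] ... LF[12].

Char counts: '$':1, '4':2, '5':2, '6':2, '7':2, '8':2, '9':2
C (first-col start): C('$')=0, C('4')=1, C('5')=3, C('6')=5, C('7')=7, C('8')=9, C('9')=11
L[0]='8': occ=0, LF[0]=C('8')+0=9+0=9
L[1]='6': occ=0, LF[1]=C('6')+0=5+0=5
L[2]='6': occ=1, LF[2]=C('6')+1=5+1=6
L[3]='4': occ=0, LF[3]=C('4')+0=1+0=1
L[4]='7': occ=0, LF[4]=C('7')+0=7+0=7
L[5]='$': occ=0, LF[5]=C('$')+0=0+0=0
L[6]='7': occ=1, LF[6]=C('7')+1=7+1=8
L[7]='9': occ=0, LF[7]=C('9')+0=11+0=11
L[8]='8': occ=1, LF[8]=C('8')+1=9+1=10
L[9]='9': occ=1, LF[9]=C('9')+1=11+1=12
L[10]='5': occ=0, LF[10]=C('5')+0=3+0=3
L[11]='4': occ=1, LF[11]=C('4')+1=1+1=2
L[12]='5': occ=1, LF[12]=C('5')+1=3+1=4

Answer: 9 5 6 1 7 0 8 11 10 12 3 2 4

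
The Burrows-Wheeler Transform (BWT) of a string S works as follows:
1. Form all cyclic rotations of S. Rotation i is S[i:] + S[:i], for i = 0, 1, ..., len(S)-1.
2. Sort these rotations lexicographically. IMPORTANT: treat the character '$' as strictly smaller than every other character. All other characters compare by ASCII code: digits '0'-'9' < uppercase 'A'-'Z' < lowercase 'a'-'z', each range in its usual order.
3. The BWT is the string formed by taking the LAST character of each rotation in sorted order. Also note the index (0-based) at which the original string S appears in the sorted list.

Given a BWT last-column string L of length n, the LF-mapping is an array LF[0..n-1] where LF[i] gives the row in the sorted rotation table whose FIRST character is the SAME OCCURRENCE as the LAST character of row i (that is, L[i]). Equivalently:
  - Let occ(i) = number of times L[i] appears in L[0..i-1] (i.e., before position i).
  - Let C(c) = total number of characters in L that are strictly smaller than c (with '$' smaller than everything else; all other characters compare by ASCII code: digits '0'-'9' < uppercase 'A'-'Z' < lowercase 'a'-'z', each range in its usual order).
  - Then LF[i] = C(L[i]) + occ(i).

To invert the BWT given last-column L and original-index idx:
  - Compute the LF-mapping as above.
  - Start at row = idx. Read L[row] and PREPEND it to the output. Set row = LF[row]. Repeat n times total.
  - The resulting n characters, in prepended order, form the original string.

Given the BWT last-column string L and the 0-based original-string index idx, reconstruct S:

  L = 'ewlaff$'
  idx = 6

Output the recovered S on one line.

LF mapping: 2 6 5 1 3 4 0
Walk LF starting at row 6, prepending L[row]:
  step 1: row=6, L[6]='$', prepend. Next row=LF[6]=0
  step 2: row=0, L[0]='e', prepend. Next row=LF[0]=2
  step 3: row=2, L[2]='l', prepend. Next row=LF[2]=5
  step 4: row=5, L[5]='f', prepend. Next row=LF[5]=4
  step 5: row=4, L[4]='f', prepend. Next row=LF[4]=3
  step 6: row=3, L[3]='a', prepend. Next row=LF[3]=1
  step 7: row=1, L[1]='w', prepend. Next row=LF[1]=6
Reversed output: waffle$

Answer: waffle$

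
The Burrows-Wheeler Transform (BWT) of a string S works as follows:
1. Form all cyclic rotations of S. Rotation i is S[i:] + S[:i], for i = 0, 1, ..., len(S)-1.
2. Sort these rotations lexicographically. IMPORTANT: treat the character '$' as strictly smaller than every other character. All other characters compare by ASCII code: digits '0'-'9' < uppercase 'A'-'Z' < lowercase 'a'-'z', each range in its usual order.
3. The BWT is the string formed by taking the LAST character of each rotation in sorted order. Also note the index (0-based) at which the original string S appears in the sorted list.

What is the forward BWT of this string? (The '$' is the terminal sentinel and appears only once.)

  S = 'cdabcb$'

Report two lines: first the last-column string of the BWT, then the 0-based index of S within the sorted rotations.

All 7 rotations (rotation i = S[i:]+S[:i]):
  rot[0] = cdabcb$
  rot[1] = dabcb$c
  rot[2] = abcb$cd
  rot[3] = bcb$cda
  rot[4] = cb$cdab
  rot[5] = b$cdabc
  rot[6] = $cdabcb
Sorted (with $ < everything):
  sorted[0] = $cdabcb  (last char: 'b')
  sorted[1] = abcb$cd  (last char: 'd')
  sorted[2] = b$cdabc  (last char: 'c')
  sorted[3] = bcb$cda  (last char: 'a')
  sorted[4] = cb$cdab  (last char: 'b')
  sorted[5] = cdabcb$  (last char: '$')
  sorted[6] = dabcb$c  (last char: 'c')
Last column: bdcab$c
Original string S is at sorted index 5

Answer: bdcab$c
5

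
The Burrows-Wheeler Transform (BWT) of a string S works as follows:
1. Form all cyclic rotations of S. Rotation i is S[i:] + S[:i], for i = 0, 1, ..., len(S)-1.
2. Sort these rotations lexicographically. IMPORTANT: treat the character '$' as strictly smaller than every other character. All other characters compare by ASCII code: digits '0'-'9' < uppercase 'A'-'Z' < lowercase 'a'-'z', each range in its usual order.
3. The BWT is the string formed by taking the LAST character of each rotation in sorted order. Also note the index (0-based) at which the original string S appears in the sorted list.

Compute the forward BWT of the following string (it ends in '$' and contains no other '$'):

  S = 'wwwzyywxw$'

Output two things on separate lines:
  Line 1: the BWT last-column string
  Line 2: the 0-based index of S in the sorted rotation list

Answer: wx$wywwyzw
2

Derivation:
All 10 rotations (rotation i = S[i:]+S[:i]):
  rot[0] = wwwzyywxw$
  rot[1] = wwzyywxw$w
  rot[2] = wzyywxw$ww
  rot[3] = zyywxw$www
  rot[4] = yywxw$wwwz
  rot[5] = ywxw$wwwzy
  rot[6] = wxw$wwwzyy
  rot[7] = xw$wwwzyyw
  rot[8] = w$wwwzyywx
  rot[9] = $wwwzyywxw
Sorted (with $ < everything):
  sorted[0] = $wwwzyywxw  (last char: 'w')
  sorted[1] = w$wwwzyywx  (last char: 'x')
  sorted[2] = wwwzyywxw$  (last char: '$')
  sorted[3] = wwzyywxw$w  (last char: 'w')
  sorted[4] = wxw$wwwzyy  (last char: 'y')
  sorted[5] = wzyywxw$ww  (last char: 'w')
  sorted[6] = xw$wwwzyyw  (last char: 'w')
  sorted[7] = ywxw$wwwzy  (last char: 'y')
  sorted[8] = yywxw$wwwz  (last char: 'z')
  sorted[9] = zyywxw$www  (last char: 'w')
Last column: wx$wywwyzw
Original string S is at sorted index 2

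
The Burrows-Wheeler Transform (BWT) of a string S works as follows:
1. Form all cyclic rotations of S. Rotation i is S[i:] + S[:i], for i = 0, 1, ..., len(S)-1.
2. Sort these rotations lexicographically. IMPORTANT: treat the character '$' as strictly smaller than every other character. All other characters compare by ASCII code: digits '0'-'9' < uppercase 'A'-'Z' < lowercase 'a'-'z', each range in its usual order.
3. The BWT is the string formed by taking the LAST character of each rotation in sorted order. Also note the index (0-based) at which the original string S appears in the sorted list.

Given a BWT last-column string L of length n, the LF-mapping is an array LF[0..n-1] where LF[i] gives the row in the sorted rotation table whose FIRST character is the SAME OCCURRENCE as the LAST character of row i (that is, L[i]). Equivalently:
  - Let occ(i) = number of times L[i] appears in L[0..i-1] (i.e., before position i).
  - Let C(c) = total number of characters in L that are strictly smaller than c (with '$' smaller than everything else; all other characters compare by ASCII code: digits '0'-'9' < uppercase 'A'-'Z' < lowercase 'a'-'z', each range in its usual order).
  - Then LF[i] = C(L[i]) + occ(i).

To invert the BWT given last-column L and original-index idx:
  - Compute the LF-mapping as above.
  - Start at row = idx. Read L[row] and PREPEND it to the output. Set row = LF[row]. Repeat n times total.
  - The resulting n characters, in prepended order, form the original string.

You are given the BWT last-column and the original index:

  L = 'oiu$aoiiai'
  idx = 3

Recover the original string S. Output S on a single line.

Answer: iaiiuaoio$

Derivation:
LF mapping: 7 3 9 0 1 8 4 5 2 6
Walk LF starting at row 3, prepending L[row]:
  step 1: row=3, L[3]='$', prepend. Next row=LF[3]=0
  step 2: row=0, L[0]='o', prepend. Next row=LF[0]=7
  step 3: row=7, L[7]='i', prepend. Next row=LF[7]=5
  step 4: row=5, L[5]='o', prepend. Next row=LF[5]=8
  step 5: row=8, L[8]='a', prepend. Next row=LF[8]=2
  step 6: row=2, L[2]='u', prepend. Next row=LF[2]=9
  step 7: row=9, L[9]='i', prepend. Next row=LF[9]=6
  step 8: row=6, L[6]='i', prepend. Next row=LF[6]=4
  step 9: row=4, L[4]='a', prepend. Next row=LF[4]=1
  step 10: row=1, L[1]='i', prepend. Next row=LF[1]=3
Reversed output: iaiiuaoio$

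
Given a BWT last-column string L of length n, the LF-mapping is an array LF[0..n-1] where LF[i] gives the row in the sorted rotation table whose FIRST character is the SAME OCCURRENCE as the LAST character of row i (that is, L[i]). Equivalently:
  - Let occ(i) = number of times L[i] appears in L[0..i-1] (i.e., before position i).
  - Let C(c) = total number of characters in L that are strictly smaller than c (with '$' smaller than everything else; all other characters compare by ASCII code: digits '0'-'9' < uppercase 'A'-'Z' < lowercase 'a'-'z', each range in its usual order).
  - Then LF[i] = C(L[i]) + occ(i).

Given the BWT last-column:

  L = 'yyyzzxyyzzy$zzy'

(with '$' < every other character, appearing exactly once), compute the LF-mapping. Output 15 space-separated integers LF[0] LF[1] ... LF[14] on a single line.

Answer: 2 3 4 9 10 1 5 6 11 12 7 0 13 14 8

Derivation:
Char counts: '$':1, 'x':1, 'y':7, 'z':6
C (first-col start): C('$')=0, C('x')=1, C('y')=2, C('z')=9
L[0]='y': occ=0, LF[0]=C('y')+0=2+0=2
L[1]='y': occ=1, LF[1]=C('y')+1=2+1=3
L[2]='y': occ=2, LF[2]=C('y')+2=2+2=4
L[3]='z': occ=0, LF[3]=C('z')+0=9+0=9
L[4]='z': occ=1, LF[4]=C('z')+1=9+1=10
L[5]='x': occ=0, LF[5]=C('x')+0=1+0=1
L[6]='y': occ=3, LF[6]=C('y')+3=2+3=5
L[7]='y': occ=4, LF[7]=C('y')+4=2+4=6
L[8]='z': occ=2, LF[8]=C('z')+2=9+2=11
L[9]='z': occ=3, LF[9]=C('z')+3=9+3=12
L[10]='y': occ=5, LF[10]=C('y')+5=2+5=7
L[11]='$': occ=0, LF[11]=C('$')+0=0+0=0
L[12]='z': occ=4, LF[12]=C('z')+4=9+4=13
L[13]='z': occ=5, LF[13]=C('z')+5=9+5=14
L[14]='y': occ=6, LF[14]=C('y')+6=2+6=8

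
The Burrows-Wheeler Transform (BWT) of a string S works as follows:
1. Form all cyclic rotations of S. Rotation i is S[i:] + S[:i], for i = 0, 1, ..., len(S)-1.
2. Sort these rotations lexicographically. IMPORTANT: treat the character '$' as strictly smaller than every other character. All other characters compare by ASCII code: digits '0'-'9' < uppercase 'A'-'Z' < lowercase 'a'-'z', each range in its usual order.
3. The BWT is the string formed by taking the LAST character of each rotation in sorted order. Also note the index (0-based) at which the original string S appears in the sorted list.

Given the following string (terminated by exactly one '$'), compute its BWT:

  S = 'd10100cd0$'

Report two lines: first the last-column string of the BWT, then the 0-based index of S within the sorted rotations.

Answer: 0d1100d0c$
9

Derivation:
All 10 rotations (rotation i = S[i:]+S[:i]):
  rot[0] = d10100cd0$
  rot[1] = 10100cd0$d
  rot[2] = 0100cd0$d1
  rot[3] = 100cd0$d10
  rot[4] = 00cd0$d101
  rot[5] = 0cd0$d1010
  rot[6] = cd0$d10100
  rot[7] = d0$d10100c
  rot[8] = 0$d10100cd
  rot[9] = $d10100cd0
Sorted (with $ < everything):
  sorted[0] = $d10100cd0  (last char: '0')
  sorted[1] = 0$d10100cd  (last char: 'd')
  sorted[2] = 00cd0$d101  (last char: '1')
  sorted[3] = 0100cd0$d1  (last char: '1')
  sorted[4] = 0cd0$d1010  (last char: '0')
  sorted[5] = 100cd0$d10  (last char: '0')
  sorted[6] = 10100cd0$d  (last char: 'd')
  sorted[7] = cd0$d10100  (last char: '0')
  sorted[8] = d0$d10100c  (last char: 'c')
  sorted[9] = d10100cd0$  (last char: '$')
Last column: 0d1100d0c$
Original string S is at sorted index 9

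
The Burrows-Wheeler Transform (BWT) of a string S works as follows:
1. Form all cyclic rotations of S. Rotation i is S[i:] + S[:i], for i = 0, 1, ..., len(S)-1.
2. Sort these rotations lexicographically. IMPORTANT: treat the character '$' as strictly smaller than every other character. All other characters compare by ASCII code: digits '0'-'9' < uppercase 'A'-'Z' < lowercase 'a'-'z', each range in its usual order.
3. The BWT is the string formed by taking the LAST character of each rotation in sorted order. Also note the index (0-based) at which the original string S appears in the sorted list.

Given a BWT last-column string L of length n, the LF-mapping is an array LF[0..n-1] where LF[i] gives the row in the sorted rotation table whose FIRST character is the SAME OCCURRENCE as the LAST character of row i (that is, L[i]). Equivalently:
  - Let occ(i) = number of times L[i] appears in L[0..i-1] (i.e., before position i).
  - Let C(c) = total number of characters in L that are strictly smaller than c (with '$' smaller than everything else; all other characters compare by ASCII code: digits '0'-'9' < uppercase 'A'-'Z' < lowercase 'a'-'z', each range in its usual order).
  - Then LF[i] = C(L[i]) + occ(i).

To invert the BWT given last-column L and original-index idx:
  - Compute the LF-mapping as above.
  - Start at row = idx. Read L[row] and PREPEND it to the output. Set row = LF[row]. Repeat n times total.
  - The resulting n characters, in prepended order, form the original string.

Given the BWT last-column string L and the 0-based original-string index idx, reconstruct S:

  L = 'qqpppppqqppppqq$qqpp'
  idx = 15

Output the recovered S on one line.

Answer: qppqqqppqqqpppppppq$

Derivation:
LF mapping: 12 13 1 2 3 4 5 14 15 6 7 8 9 16 17 0 18 19 10 11
Walk LF starting at row 15, prepending L[row]:
  step 1: row=15, L[15]='$', prepend. Next row=LF[15]=0
  step 2: row=0, L[0]='q', prepend. Next row=LF[0]=12
  step 3: row=12, L[12]='p', prepend. Next row=LF[12]=9
  step 4: row=9, L[9]='p', prepend. Next row=LF[9]=6
  step 5: row=6, L[6]='p', prepend. Next row=LF[6]=5
  step 6: row=5, L[5]='p', prepend. Next row=LF[5]=4
  step 7: row=4, L[4]='p', prepend. Next row=LF[4]=3
  step 8: row=3, L[3]='p', prepend. Next row=LF[3]=2
  step 9: row=2, L[2]='p', prepend. Next row=LF[2]=1
  step 10: row=1, L[1]='q', prepend. Next row=LF[1]=13
  step 11: row=13, L[13]='q', prepend. Next row=LF[13]=16
  step 12: row=16, L[16]='q', prepend. Next row=LF[16]=18
  step 13: row=18, L[18]='p', prepend. Next row=LF[18]=10
  step 14: row=10, L[10]='p', prepend. Next row=LF[10]=7
  step 15: row=7, L[7]='q', prepend. Next row=LF[7]=14
  step 16: row=14, L[14]='q', prepend. Next row=LF[14]=17
  step 17: row=17, L[17]='q', prepend. Next row=LF[17]=19
  step 18: row=19, L[19]='p', prepend. Next row=LF[19]=11
  step 19: row=11, L[11]='p', prepend. Next row=LF[11]=8
  step 20: row=8, L[8]='q', prepend. Next row=LF[8]=15
Reversed output: qppqqqppqqqpppppppq$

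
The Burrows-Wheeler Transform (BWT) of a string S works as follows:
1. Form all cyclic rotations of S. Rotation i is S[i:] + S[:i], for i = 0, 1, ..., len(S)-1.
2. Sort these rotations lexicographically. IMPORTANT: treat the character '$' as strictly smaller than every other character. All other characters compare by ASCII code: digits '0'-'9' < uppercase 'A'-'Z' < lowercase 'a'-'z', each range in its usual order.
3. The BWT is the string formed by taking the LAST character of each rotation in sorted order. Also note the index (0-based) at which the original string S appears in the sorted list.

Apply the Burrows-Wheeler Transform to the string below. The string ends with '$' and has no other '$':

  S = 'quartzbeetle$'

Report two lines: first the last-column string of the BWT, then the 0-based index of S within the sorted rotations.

All 13 rotations (rotation i = S[i:]+S[:i]):
  rot[0] = quartzbeetle$
  rot[1] = uartzbeetle$q
  rot[2] = artzbeetle$qu
  rot[3] = rtzbeetle$qua
  rot[4] = tzbeetle$quar
  rot[5] = zbeetle$quart
  rot[6] = beetle$quartz
  rot[7] = eetle$quartzb
  rot[8] = etle$quartzbe
  rot[9] = tle$quartzbee
  rot[10] = le$quartzbeet
  rot[11] = e$quartzbeetl
  rot[12] = $quartzbeetle
Sorted (with $ < everything):
  sorted[0] = $quartzbeetle  (last char: 'e')
  sorted[1] = artzbeetle$qu  (last char: 'u')
  sorted[2] = beetle$quartz  (last char: 'z')
  sorted[3] = e$quartzbeetl  (last char: 'l')
  sorted[4] = eetle$quartzb  (last char: 'b')
  sorted[5] = etle$quartzbe  (last char: 'e')
  sorted[6] = le$quartzbeet  (last char: 't')
  sorted[7] = quartzbeetle$  (last char: '$')
  sorted[8] = rtzbeetle$qua  (last char: 'a')
  sorted[9] = tle$quartzbee  (last char: 'e')
  sorted[10] = tzbeetle$quar  (last char: 'r')
  sorted[11] = uartzbeetle$q  (last char: 'q')
  sorted[12] = zbeetle$quart  (last char: 't')
Last column: euzlbet$aerqt
Original string S is at sorted index 7

Answer: euzlbet$aerqt
7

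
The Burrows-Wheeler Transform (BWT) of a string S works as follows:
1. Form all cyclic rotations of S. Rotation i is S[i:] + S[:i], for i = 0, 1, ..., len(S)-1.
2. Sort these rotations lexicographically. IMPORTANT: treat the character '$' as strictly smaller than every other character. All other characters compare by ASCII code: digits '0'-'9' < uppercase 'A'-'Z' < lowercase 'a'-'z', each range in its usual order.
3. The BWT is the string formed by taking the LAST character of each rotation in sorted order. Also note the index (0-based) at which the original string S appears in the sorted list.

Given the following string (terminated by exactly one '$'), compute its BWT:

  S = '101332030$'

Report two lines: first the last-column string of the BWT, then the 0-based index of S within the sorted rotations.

Answer: 0312$03031
4

Derivation:
All 10 rotations (rotation i = S[i:]+S[:i]):
  rot[0] = 101332030$
  rot[1] = 01332030$1
  rot[2] = 1332030$10
  rot[3] = 332030$101
  rot[4] = 32030$1013
  rot[5] = 2030$10133
  rot[6] = 030$101332
  rot[7] = 30$1013320
  rot[8] = 0$10133203
  rot[9] = $101332030
Sorted (with $ < everything):
  sorted[0] = $101332030  (last char: '0')
  sorted[1] = 0$10133203  (last char: '3')
  sorted[2] = 01332030$1  (last char: '1')
  sorted[3] = 030$101332  (last char: '2')
  sorted[4] = 101332030$  (last char: '$')
  sorted[5] = 1332030$10  (last char: '0')
  sorted[6] = 2030$10133  (last char: '3')
  sorted[7] = 30$1013320  (last char: '0')
  sorted[8] = 32030$1013  (last char: '3')
  sorted[9] = 332030$101  (last char: '1')
Last column: 0312$03031
Original string S is at sorted index 4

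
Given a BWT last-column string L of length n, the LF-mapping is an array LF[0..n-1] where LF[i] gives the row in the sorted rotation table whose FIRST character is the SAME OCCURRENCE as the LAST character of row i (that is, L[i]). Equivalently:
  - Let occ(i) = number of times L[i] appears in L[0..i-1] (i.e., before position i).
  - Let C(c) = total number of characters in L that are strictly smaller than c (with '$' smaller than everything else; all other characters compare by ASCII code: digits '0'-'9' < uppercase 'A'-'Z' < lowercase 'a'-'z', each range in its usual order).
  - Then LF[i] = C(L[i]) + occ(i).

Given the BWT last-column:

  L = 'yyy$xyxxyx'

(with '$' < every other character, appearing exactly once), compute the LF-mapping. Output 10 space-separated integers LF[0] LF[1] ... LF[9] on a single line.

Char counts: '$':1, 'x':4, 'y':5
C (first-col start): C('$')=0, C('x')=1, C('y')=5
L[0]='y': occ=0, LF[0]=C('y')+0=5+0=5
L[1]='y': occ=1, LF[1]=C('y')+1=5+1=6
L[2]='y': occ=2, LF[2]=C('y')+2=5+2=7
L[3]='$': occ=0, LF[3]=C('$')+0=0+0=0
L[4]='x': occ=0, LF[4]=C('x')+0=1+0=1
L[5]='y': occ=3, LF[5]=C('y')+3=5+3=8
L[6]='x': occ=1, LF[6]=C('x')+1=1+1=2
L[7]='x': occ=2, LF[7]=C('x')+2=1+2=3
L[8]='y': occ=4, LF[8]=C('y')+4=5+4=9
L[9]='x': occ=3, LF[9]=C('x')+3=1+3=4

Answer: 5 6 7 0 1 8 2 3 9 4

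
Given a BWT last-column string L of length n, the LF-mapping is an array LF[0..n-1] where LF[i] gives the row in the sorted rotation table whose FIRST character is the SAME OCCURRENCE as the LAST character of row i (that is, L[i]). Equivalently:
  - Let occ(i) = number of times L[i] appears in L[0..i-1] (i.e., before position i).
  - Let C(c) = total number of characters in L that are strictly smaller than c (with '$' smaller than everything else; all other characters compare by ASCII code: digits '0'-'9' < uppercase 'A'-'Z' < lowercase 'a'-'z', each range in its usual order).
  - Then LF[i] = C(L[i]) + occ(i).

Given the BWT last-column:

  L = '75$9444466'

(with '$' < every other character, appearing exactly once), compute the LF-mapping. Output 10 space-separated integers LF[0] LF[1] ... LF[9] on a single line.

Char counts: '$':1, '4':4, '5':1, '6':2, '7':1, '9':1
C (first-col start): C('$')=0, C('4')=1, C('5')=5, C('6')=6, C('7')=8, C('9')=9
L[0]='7': occ=0, LF[0]=C('7')+0=8+0=8
L[1]='5': occ=0, LF[1]=C('5')+0=5+0=5
L[2]='$': occ=0, LF[2]=C('$')+0=0+0=0
L[3]='9': occ=0, LF[3]=C('9')+0=9+0=9
L[4]='4': occ=0, LF[4]=C('4')+0=1+0=1
L[5]='4': occ=1, LF[5]=C('4')+1=1+1=2
L[6]='4': occ=2, LF[6]=C('4')+2=1+2=3
L[7]='4': occ=3, LF[7]=C('4')+3=1+3=4
L[8]='6': occ=0, LF[8]=C('6')+0=6+0=6
L[9]='6': occ=1, LF[9]=C('6')+1=6+1=7

Answer: 8 5 0 9 1 2 3 4 6 7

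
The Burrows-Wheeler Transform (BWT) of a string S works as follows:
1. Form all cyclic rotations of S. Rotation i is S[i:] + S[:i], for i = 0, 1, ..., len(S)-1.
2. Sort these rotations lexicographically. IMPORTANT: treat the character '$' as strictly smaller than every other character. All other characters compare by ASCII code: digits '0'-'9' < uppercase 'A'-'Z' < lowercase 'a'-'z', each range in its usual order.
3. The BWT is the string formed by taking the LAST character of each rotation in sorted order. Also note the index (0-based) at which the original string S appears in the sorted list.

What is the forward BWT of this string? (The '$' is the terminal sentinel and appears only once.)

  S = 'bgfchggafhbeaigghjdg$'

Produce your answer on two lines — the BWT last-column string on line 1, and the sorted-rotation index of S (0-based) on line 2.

All 21 rotations (rotation i = S[i:]+S[:i]):
  rot[0] = bgfchggafhbeaigghjdg$
  rot[1] = gfchggafhbeaigghjdg$b
  rot[2] = fchggafhbeaigghjdg$bg
  rot[3] = chggafhbeaigghjdg$bgf
  rot[4] = hggafhbeaigghjdg$bgfc
  rot[5] = ggafhbeaigghjdg$bgfch
  rot[6] = gafhbeaigghjdg$bgfchg
  rot[7] = afhbeaigghjdg$bgfchgg
  rot[8] = fhbeaigghjdg$bgfchgga
  rot[9] = hbeaigghjdg$bgfchggaf
  rot[10] = beaigghjdg$bgfchggafh
  rot[11] = eaigghjdg$bgfchggafhb
  rot[12] = aigghjdg$bgfchggafhbe
  rot[13] = igghjdg$bgfchggafhbea
  rot[14] = gghjdg$bgfchggafhbeai
  rot[15] = ghjdg$bgfchggafhbeaig
  rot[16] = hjdg$bgfchggafhbeaigg
  rot[17] = jdg$bgfchggafhbeaiggh
  rot[18] = dg$bgfchggafhbeaigghj
  rot[19] = g$bgfchggafhbeaigghjd
  rot[20] = $bgfchggafhbeaigghjdg
Sorted (with $ < everything):
  sorted[0] = $bgfchggafhbeaigghjdg  (last char: 'g')
  sorted[1] = afhbeaigghjdg$bgfchgg  (last char: 'g')
  sorted[2] = aigghjdg$bgfchggafhbe  (last char: 'e')
  sorted[3] = beaigghjdg$bgfchggafh  (last char: 'h')
  sorted[4] = bgfchggafhbeaigghjdg$  (last char: '$')
  sorted[5] = chggafhbeaigghjdg$bgf  (last char: 'f')
  sorted[6] = dg$bgfchggafhbeaigghj  (last char: 'j')
  sorted[7] = eaigghjdg$bgfchggafhb  (last char: 'b')
  sorted[8] = fchggafhbeaigghjdg$bg  (last char: 'g')
  sorted[9] = fhbeaigghjdg$bgfchgga  (last char: 'a')
  sorted[10] = g$bgfchggafhbeaigghjd  (last char: 'd')
  sorted[11] = gafhbeaigghjdg$bgfchg  (last char: 'g')
  sorted[12] = gfchggafhbeaigghjdg$b  (last char: 'b')
  sorted[13] = ggafhbeaigghjdg$bgfch  (last char: 'h')
  sorted[14] = gghjdg$bgfchggafhbeai  (last char: 'i')
  sorted[15] = ghjdg$bgfchggafhbeaig  (last char: 'g')
  sorted[16] = hbeaigghjdg$bgfchggaf  (last char: 'f')
  sorted[17] = hggafhbeaigghjdg$bgfc  (last char: 'c')
  sorted[18] = hjdg$bgfchggafhbeaigg  (last char: 'g')
  sorted[19] = igghjdg$bgfchggafhbea  (last char: 'a')
  sorted[20] = jdg$bgfchggafhbeaiggh  (last char: 'h')
Last column: ggeh$fjbgadgbhigfcgah
Original string S is at sorted index 4

Answer: ggeh$fjbgadgbhigfcgah
4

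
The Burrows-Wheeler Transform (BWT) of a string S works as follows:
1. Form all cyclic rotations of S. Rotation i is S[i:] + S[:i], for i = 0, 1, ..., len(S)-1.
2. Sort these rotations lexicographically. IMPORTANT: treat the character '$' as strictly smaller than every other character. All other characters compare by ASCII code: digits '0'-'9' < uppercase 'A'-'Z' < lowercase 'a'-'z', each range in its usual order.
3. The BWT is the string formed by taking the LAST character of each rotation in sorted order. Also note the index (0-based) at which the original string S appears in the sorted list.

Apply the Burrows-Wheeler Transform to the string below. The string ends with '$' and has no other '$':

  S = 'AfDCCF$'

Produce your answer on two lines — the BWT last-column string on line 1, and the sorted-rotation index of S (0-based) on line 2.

Answer: F$DCfCA
1

Derivation:
All 7 rotations (rotation i = S[i:]+S[:i]):
  rot[0] = AfDCCF$
  rot[1] = fDCCF$A
  rot[2] = DCCF$Af
  rot[3] = CCF$AfD
  rot[4] = CF$AfDC
  rot[5] = F$AfDCC
  rot[6] = $AfDCCF
Sorted (with $ < everything):
  sorted[0] = $AfDCCF  (last char: 'F')
  sorted[1] = AfDCCF$  (last char: '$')
  sorted[2] = CCF$AfD  (last char: 'D')
  sorted[3] = CF$AfDC  (last char: 'C')
  sorted[4] = DCCF$Af  (last char: 'f')
  sorted[5] = F$AfDCC  (last char: 'C')
  sorted[6] = fDCCF$A  (last char: 'A')
Last column: F$DCfCA
Original string S is at sorted index 1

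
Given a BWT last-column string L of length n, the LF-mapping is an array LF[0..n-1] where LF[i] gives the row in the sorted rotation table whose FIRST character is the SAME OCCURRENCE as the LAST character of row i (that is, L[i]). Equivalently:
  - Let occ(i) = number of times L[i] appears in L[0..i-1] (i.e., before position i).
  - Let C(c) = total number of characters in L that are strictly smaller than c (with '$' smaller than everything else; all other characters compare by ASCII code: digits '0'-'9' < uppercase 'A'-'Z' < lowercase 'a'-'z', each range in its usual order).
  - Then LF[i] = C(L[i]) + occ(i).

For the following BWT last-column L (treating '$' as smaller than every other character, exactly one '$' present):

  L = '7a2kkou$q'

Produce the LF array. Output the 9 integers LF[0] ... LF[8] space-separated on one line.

Answer: 2 3 1 4 5 6 8 0 7

Derivation:
Char counts: '$':1, '2':1, '7':1, 'a':1, 'k':2, 'o':1, 'q':1, 'u':1
C (first-col start): C('$')=0, C('2')=1, C('7')=2, C('a')=3, C('k')=4, C('o')=6, C('q')=7, C('u')=8
L[0]='7': occ=0, LF[0]=C('7')+0=2+0=2
L[1]='a': occ=0, LF[1]=C('a')+0=3+0=3
L[2]='2': occ=0, LF[2]=C('2')+0=1+0=1
L[3]='k': occ=0, LF[3]=C('k')+0=4+0=4
L[4]='k': occ=1, LF[4]=C('k')+1=4+1=5
L[5]='o': occ=0, LF[5]=C('o')+0=6+0=6
L[6]='u': occ=0, LF[6]=C('u')+0=8+0=8
L[7]='$': occ=0, LF[7]=C('$')+0=0+0=0
L[8]='q': occ=0, LF[8]=C('q')+0=7+0=7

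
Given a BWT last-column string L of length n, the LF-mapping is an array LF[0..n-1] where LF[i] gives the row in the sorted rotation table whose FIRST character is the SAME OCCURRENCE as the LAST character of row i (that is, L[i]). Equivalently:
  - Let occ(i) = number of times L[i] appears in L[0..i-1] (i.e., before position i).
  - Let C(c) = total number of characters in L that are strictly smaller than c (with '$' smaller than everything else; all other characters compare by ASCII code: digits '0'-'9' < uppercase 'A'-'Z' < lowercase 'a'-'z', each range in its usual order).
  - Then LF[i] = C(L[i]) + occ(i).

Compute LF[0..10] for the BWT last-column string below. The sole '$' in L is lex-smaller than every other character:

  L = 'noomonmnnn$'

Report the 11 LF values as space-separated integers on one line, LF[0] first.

Char counts: '$':1, 'm':2, 'n':5, 'o':3
C (first-col start): C('$')=0, C('m')=1, C('n')=3, C('o')=8
L[0]='n': occ=0, LF[0]=C('n')+0=3+0=3
L[1]='o': occ=0, LF[1]=C('o')+0=8+0=8
L[2]='o': occ=1, LF[2]=C('o')+1=8+1=9
L[3]='m': occ=0, LF[3]=C('m')+0=1+0=1
L[4]='o': occ=2, LF[4]=C('o')+2=8+2=10
L[5]='n': occ=1, LF[5]=C('n')+1=3+1=4
L[6]='m': occ=1, LF[6]=C('m')+1=1+1=2
L[7]='n': occ=2, LF[7]=C('n')+2=3+2=5
L[8]='n': occ=3, LF[8]=C('n')+3=3+3=6
L[9]='n': occ=4, LF[9]=C('n')+4=3+4=7
L[10]='$': occ=0, LF[10]=C('$')+0=0+0=0

Answer: 3 8 9 1 10 4 2 5 6 7 0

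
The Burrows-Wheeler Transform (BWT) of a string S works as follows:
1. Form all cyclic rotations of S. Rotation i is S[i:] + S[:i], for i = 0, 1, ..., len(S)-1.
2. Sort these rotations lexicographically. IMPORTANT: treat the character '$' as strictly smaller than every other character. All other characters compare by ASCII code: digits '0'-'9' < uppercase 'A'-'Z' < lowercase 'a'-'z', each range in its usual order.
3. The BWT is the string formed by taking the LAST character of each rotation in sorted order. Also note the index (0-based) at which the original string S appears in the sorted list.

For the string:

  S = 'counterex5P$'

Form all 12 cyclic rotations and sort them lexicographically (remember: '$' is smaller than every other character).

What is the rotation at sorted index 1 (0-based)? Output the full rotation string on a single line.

All 12 rotations (rotation i = S[i:]+S[:i]):
  rot[0] = counterex5P$
  rot[1] = ounterex5P$c
  rot[2] = unterex5P$co
  rot[3] = nterex5P$cou
  rot[4] = terex5P$coun
  rot[5] = erex5P$count
  rot[6] = rex5P$counte
  rot[7] = ex5P$counter
  rot[8] = x5P$countere
  rot[9] = 5P$counterex
  rot[10] = P$counterex5
  rot[11] = $counterex5P
Sorted (with $ < everything):
  sorted[0] = $counterex5P
  sorted[1] = 5P$counterex
  sorted[2] = P$counterex5
  sorted[3] = counterex5P$
  sorted[4] = erex5P$count
  sorted[5] = ex5P$counter
  sorted[6] = nterex5P$cou
  sorted[7] = ounterex5P$c
  sorted[8] = rex5P$counte
  sorted[9] = terex5P$coun
  sorted[10] = unterex5P$co
  sorted[11] = x5P$countere
sorted[1] = 5P$counterex

Answer: 5P$counterex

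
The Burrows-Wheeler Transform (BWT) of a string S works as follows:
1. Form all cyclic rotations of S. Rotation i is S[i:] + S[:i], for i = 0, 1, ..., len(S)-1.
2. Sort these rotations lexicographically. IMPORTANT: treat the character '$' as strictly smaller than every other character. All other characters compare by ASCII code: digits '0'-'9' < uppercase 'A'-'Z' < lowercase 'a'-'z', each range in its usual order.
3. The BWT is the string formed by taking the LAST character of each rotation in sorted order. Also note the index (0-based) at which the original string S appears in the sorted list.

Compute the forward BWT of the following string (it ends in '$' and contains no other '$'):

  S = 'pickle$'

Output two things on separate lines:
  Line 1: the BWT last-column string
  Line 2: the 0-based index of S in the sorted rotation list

All 7 rotations (rotation i = S[i:]+S[:i]):
  rot[0] = pickle$
  rot[1] = ickle$p
  rot[2] = ckle$pi
  rot[3] = kle$pic
  rot[4] = le$pick
  rot[5] = e$pickl
  rot[6] = $pickle
Sorted (with $ < everything):
  sorted[0] = $pickle  (last char: 'e')
  sorted[1] = ckle$pi  (last char: 'i')
  sorted[2] = e$pickl  (last char: 'l')
  sorted[3] = ickle$p  (last char: 'p')
  sorted[4] = kle$pic  (last char: 'c')
  sorted[5] = le$pick  (last char: 'k')
  sorted[6] = pickle$  (last char: '$')
Last column: eilpck$
Original string S is at sorted index 6

Answer: eilpck$
6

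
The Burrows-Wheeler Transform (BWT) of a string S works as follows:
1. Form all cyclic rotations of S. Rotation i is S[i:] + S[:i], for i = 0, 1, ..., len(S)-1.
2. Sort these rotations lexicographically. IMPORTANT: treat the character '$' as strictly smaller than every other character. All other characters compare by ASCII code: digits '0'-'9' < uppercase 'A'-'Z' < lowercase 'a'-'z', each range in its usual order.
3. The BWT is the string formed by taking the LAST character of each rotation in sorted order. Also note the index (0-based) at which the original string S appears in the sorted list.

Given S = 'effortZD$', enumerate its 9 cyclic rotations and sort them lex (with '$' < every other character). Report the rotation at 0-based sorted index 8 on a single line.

Answer: tZD$effor

Derivation:
All 9 rotations (rotation i = S[i:]+S[:i]):
  rot[0] = effortZD$
  rot[1] = ffortZD$e
  rot[2] = fortZD$ef
  rot[3] = ortZD$eff
  rot[4] = rtZD$effo
  rot[5] = tZD$effor
  rot[6] = ZD$effort
  rot[7] = D$effortZ
  rot[8] = $effortZD
Sorted (with $ < everything):
  sorted[0] = $effortZD
  sorted[1] = D$effortZ
  sorted[2] = ZD$effort
  sorted[3] = effortZD$
  sorted[4] = ffortZD$e
  sorted[5] = fortZD$ef
  sorted[6] = ortZD$eff
  sorted[7] = rtZD$effo
  sorted[8] = tZD$effor
sorted[8] = tZD$effor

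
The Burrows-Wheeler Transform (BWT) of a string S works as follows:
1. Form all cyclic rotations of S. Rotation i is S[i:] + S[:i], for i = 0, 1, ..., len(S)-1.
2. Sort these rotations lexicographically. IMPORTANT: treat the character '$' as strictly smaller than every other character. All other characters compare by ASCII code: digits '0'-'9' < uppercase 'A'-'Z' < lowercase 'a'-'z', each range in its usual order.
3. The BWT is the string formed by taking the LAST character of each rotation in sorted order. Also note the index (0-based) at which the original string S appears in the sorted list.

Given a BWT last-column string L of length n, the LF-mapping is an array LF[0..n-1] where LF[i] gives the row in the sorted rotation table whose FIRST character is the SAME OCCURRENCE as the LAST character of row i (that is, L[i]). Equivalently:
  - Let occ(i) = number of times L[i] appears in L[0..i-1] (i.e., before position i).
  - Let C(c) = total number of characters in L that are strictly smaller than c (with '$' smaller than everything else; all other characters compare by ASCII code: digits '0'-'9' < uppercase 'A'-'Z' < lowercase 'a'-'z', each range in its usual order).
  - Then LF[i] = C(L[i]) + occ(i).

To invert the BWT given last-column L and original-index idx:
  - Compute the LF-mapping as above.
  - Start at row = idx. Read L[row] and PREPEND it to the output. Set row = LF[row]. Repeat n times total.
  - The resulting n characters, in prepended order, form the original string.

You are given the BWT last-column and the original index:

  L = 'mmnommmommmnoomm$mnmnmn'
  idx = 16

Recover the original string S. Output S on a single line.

LF mapping: 1 2 14 19 3 4 5 20 6 7 8 15 21 22 9 10 0 11 16 12 17 13 18
Walk LF starting at row 16, prepending L[row]:
  step 1: row=16, L[16]='$', prepend. Next row=LF[16]=0
  step 2: row=0, L[0]='m', prepend. Next row=LF[0]=1
  step 3: row=1, L[1]='m', prepend. Next row=LF[1]=2
  step 4: row=2, L[2]='n', prepend. Next row=LF[2]=14
  step 5: row=14, L[14]='m', prepend. Next row=LF[14]=9
  step 6: row=9, L[9]='m', prepend. Next row=LF[9]=7
  step 7: row=7, L[7]='o', prepend. Next row=LF[7]=20
  step 8: row=20, L[20]='n', prepend. Next row=LF[20]=17
  step 9: row=17, L[17]='m', prepend. Next row=LF[17]=11
  step 10: row=11, L[11]='n', prepend. Next row=LF[11]=15
  step 11: row=15, L[15]='m', prepend. Next row=LF[15]=10
  step 12: row=10, L[10]='m', prepend. Next row=LF[10]=8
  step 13: row=8, L[8]='m', prepend. Next row=LF[8]=6
  step 14: row=6, L[6]='m', prepend. Next row=LF[6]=5
  step 15: row=5, L[5]='m', prepend. Next row=LF[5]=4
  step 16: row=4, L[4]='m', prepend. Next row=LF[4]=3
  step 17: row=3, L[3]='o', prepend. Next row=LF[3]=19
  step 18: row=19, L[19]='m', prepend. Next row=LF[19]=12
  step 19: row=12, L[12]='o', prepend. Next row=LF[12]=21
  step 20: row=21, L[21]='m', prepend. Next row=LF[21]=13
  step 21: row=13, L[13]='o', prepend. Next row=LF[13]=22
  step 22: row=22, L[22]='n', prepend. Next row=LF[22]=18
  step 23: row=18, L[18]='n', prepend. Next row=LF[18]=16
Reversed output: nnomomommmmmmnmnommnmm$

Answer: nnomomommmmmmnmnommnmm$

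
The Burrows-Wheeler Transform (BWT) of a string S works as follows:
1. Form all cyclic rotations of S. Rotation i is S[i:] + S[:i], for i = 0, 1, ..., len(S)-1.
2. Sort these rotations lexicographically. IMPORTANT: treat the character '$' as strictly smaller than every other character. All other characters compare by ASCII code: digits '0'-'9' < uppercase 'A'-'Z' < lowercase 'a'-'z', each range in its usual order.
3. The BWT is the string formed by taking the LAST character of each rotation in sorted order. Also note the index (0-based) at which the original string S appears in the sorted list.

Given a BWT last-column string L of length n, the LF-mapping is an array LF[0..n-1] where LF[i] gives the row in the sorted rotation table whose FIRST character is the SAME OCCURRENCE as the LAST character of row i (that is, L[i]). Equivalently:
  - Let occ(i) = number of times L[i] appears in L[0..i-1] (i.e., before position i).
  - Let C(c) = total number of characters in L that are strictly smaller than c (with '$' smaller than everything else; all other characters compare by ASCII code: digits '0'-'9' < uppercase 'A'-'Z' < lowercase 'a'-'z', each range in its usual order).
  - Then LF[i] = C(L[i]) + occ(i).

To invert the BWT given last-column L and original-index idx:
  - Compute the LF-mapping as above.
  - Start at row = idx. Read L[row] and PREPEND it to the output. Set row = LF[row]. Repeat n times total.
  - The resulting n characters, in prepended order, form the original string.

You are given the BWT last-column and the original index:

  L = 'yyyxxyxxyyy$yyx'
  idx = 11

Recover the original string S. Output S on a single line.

Answer: yyxyyyyyxxyxxy$

Derivation:
LF mapping: 6 7 8 1 2 9 3 4 10 11 12 0 13 14 5
Walk LF starting at row 11, prepending L[row]:
  step 1: row=11, L[11]='$', prepend. Next row=LF[11]=0
  step 2: row=0, L[0]='y', prepend. Next row=LF[0]=6
  step 3: row=6, L[6]='x', prepend. Next row=LF[6]=3
  step 4: row=3, L[3]='x', prepend. Next row=LF[3]=1
  step 5: row=1, L[1]='y', prepend. Next row=LF[1]=7
  step 6: row=7, L[7]='x', prepend. Next row=LF[7]=4
  step 7: row=4, L[4]='x', prepend. Next row=LF[4]=2
  step 8: row=2, L[2]='y', prepend. Next row=LF[2]=8
  step 9: row=8, L[8]='y', prepend. Next row=LF[8]=10
  step 10: row=10, L[10]='y', prepend. Next row=LF[10]=12
  step 11: row=12, L[12]='y', prepend. Next row=LF[12]=13
  step 12: row=13, L[13]='y', prepend. Next row=LF[13]=14
  step 13: row=14, L[14]='x', prepend. Next row=LF[14]=5
  step 14: row=5, L[5]='y', prepend. Next row=LF[5]=9
  step 15: row=9, L[9]='y', prepend. Next row=LF[9]=11
Reversed output: yyxyyyyyxxyxxy$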